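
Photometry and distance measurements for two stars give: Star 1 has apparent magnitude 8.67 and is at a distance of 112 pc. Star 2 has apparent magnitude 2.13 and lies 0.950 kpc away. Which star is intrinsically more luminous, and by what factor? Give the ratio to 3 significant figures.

Star 2 is more luminous, by a factor of 29700.

Star 1: M = m − 5 log₁₀ d + 5 = 8.67 − 5·2.0492 + 5 = 3.424
Star 2: d = 0.950 kpc = 950.0 pc
Star 2: M = m − 5 log₁₀ d + 5 = 2.13 − 5·2.9777 + 5 = -7.759
ΔM = M_1 − M_2 = 3.424 − (-7.759) = 11.183; smaller M is more luminous → Star 2.
L ratio = 10^(0.4 |ΔM|) = 10^4.473 = 29720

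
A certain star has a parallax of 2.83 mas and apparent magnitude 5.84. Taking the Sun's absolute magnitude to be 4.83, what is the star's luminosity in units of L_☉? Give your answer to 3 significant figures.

d = 1/p = 1000/2.83 mas = 353.4 pc
M = m − 5 log₁₀ d + 5 = 5.84 − 5·2.5482 + 5 = -1.901
M − M_☉ = -1.901 − 4.83 = -6.731
L/L_☉ = 10^(−0.4 × -6.731) = 492.5

L/L_☉ ≈ 493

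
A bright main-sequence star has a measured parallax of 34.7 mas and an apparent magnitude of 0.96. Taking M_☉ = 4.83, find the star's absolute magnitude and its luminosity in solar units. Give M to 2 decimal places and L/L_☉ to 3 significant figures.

d = 1/p = 1000/34.7 mas = 28.82 pc
M = m − 5 log₁₀ d + 5 = 0.96 − 5·1.4597 + 5 = -1.338
M − M_☉ = -1.338 − 4.83 = -6.168
L/L_☉ = 10^(−0.4 × -6.168) = 293.3

M ≈ -1.34; L/L_☉ ≈ 293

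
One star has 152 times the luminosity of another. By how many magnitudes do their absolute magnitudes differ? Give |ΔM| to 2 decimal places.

|ΔM| ≈ 5.45

Pogson: ΔM = −2.5 log₁₀(ratio) = −2.5 log₁₀(152) = −2.5 × 2.1818 = -5.455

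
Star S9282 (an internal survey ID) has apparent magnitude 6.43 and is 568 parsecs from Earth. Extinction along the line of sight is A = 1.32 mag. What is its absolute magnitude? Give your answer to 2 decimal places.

M ≈ -3.66

5 log₁₀(d/10 pc) = 5 log₁₀(568.0) − 5 = 8.772
M = m − 5 log₁₀(d/10) − A = 6.43 − 8.772 − 1.32 = -3.662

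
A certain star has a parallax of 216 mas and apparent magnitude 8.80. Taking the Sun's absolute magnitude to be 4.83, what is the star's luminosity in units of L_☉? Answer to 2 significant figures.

L/L_☉ ≈ 5.5×10^-3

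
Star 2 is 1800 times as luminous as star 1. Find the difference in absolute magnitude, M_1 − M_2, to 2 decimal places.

M_1 − M_2 ≈ 8.14

Pogson: ΔM = −2.5 log₁₀(ratio) = −2.5 log₁₀(1800) = −2.5 × 3.2553 = -8.138
Star 2 is brighter so has the smaller magnitude: M_1 − M_2 is positive.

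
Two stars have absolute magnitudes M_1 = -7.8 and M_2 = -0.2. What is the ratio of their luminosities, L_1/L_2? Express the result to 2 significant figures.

ΔM = M_1 − M_2 = -7.6
L_1/L_2 = 10^(−0.4 ΔM) = 10^3.040 = 1096

L_1/L_2 ≈ 1100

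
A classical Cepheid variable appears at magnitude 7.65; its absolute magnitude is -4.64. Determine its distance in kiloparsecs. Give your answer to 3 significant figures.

μ = m − M = 12.290
m − M = 5 log₁₀ d − 5
log₁₀ d = (m − M)/5 + 1 = 3.4580
d = 10^3.4580 = 2871 pc
= 2.871 kpc

d ≈ 2.87 kpc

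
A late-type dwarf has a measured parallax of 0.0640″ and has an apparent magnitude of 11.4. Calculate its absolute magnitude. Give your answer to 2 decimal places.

d = 1/p = 1/0.0640″ = 15.62 pc
5 log₁₀(d/10 pc) = 5 log₁₀(15.62) − 5 = 0.969
M = m − 5 log₁₀(d/10) = 11.4 − 0.969 = 10.431

M ≈ 10.43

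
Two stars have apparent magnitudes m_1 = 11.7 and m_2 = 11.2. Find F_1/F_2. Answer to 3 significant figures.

Magnitude difference = 0.5
Flux ratio = 10^(−0.4 Δm) = 10^(−0.4 × 0.5) = 10^-0.200 = 0.6310

F_1/F_2 ≈ 0.631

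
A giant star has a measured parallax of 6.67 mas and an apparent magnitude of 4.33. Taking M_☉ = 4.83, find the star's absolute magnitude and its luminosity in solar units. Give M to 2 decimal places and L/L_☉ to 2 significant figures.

M ≈ -1.55; L/L_☉ ≈ 360

d = 1/p = 1000/6.67 mas = 149.9 pc
M = m − 5 log₁₀ d + 5 = 4.33 − 5·2.1759 + 5 = -1.549
M − M_☉ = -1.549 − 4.83 = -6.379
L/L_☉ = 10^(−0.4 × -6.379) = 356.2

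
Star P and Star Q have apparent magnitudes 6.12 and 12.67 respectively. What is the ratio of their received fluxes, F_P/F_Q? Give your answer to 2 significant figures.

F_P/F_Q ≈ 420

Δm = 6.12 − (12.67) = -6.55
Flux ratio = 10^(−0.4 Δm) = 10^(−0.4 × -6.55) = 10^2.620 = 416.9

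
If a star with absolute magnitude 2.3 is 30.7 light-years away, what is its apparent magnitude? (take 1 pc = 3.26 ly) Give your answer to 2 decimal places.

m ≈ 2.17

d = 30.7 ly / 3.26 = 9.417 pc
m = M + 5 log₁₀ d − 5 = 2.3 + 5·0.9739 − 5 = 2.170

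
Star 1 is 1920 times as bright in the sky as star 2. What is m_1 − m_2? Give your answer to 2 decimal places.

m_1 − m_2 ≈ -8.21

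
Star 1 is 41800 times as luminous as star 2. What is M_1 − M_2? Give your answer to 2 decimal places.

M_1 − M_2 ≈ -11.55

Pogson: ΔM = −2.5 log₁₀(ratio) = −2.5 log₁₀(41800) = −2.5 × 4.6212 = -11.553
Star 1 is brighter, so it has the smaller magnitude: the difference is negative.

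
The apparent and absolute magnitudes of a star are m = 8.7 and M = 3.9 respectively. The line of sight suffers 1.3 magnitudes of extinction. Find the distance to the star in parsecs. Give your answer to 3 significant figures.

m − M = 5 log₁₀(d/10 pc) + A  ⇒  8.7 − (3.9) − 1.3 = 5 log₁₀(d/10)
3.500 = 5 log₁₀(d/10)
log₁₀ d = (m − M − A)/5 + 1 = 1.7000
d = 10^1.7000 = 50.12 pc

d ≈ 50.1 pc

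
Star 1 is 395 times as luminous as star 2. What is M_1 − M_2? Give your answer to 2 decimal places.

Pogson: ΔM = −2.5 log₁₀(ratio) = −2.5 log₁₀(395) = −2.5 × 2.5966 = -6.491
Star 1 is brighter, so it has the smaller magnitude: the difference is negative.

M_1 − M_2 ≈ -6.49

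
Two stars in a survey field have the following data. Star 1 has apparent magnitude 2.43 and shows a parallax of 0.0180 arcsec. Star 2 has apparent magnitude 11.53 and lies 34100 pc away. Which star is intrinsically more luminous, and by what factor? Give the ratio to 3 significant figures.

Star 2 is more luminous, by a factor of 86.3.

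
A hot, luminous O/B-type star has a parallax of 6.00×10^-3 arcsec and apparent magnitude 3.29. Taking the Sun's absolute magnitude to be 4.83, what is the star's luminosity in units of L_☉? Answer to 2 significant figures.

d = 1/p = 1/6.00×10^-3″ = 166.7 pc
M = m − 5 log₁₀ d + 5 = 3.29 − 5·2.2218 + 5 = -2.819
M − M_☉ = -2.819 − 4.83 = -7.649
L/L_☉ = 10^(−0.4 × -7.649) = 1147

L/L_☉ ≈ 1100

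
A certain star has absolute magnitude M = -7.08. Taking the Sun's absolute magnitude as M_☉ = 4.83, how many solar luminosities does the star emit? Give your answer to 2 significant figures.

M − M_☉ = -7.08 − 4.83 = -11.910
L/L_☉ = 10^(−0.4 (M − M_☉)) = 10^4.764 = 58080

L/L_☉ ≈ 58000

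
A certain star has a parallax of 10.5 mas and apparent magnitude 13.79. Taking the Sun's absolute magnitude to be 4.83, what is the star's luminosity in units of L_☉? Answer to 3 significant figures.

L/L_☉ ≈ 0.0236

d = 1/p = 1000/10.5 mas = 95.24 pc
M = m − 5 log₁₀ d + 5 = 13.79 − 5·1.9788 + 5 = 8.896
M − M_☉ = 8.896 − 4.83 = 4.066
L/L_☉ = 10^(−0.4 × 4.066) = 0.02364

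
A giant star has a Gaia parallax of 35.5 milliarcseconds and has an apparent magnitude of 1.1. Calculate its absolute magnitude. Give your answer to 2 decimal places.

p = 35.5 mas = 0.0355″ → d = 1/p = 28.17 pc
5 log₁₀(d/10 pc) = 5 log₁₀(28.17) − 5 = 2.249
M = m − 5 log₁₀(d/10) = 1.1 − 2.249 = -1.149

M ≈ -1.15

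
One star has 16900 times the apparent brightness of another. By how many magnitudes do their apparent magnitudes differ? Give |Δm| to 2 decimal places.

Pogson: Δm = −2.5 log₁₀(ratio) = −2.5 log₁₀(16900) = −2.5 × 4.2279 = -10.570

|Δm| ≈ 10.57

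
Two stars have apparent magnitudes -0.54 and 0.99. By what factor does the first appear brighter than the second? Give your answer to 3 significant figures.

Magnitude difference = -1.53
Flux ratio = 10^(−0.4 Δm) = 10^(−0.4 × -1.53) = 10^0.612 = 4.093

4.09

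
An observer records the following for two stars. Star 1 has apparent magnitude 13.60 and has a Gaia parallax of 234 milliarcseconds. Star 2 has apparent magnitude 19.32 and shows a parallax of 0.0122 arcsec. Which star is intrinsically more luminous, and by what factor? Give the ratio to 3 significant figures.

Star 2 is more luminous, by a factor of 1.90.

Star 1: p = 234 mas = 0.234″ → d = 1/p = 4.274 pc
Star 1: M = m − 5 log₁₀ d + 5 = 13.60 − 5·0.6308 + 5 = 15.446
Star 2: d = 1/p = 1/0.0122″ = 81.97 pc
Star 2: M = m − 5 log₁₀ d + 5 = 19.32 − 5·1.9136 + 5 = 14.752
ΔM = M_1 − M_2 = 15.446 − (14.752) = 0.694; smaller M is more luminous → Star 2.
L ratio = 10^(0.4 |ΔM|) = 10^0.278 = 1.895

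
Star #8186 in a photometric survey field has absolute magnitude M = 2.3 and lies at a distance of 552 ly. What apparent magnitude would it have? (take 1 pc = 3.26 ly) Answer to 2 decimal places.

d = 552 ly / 3.26 = 169.3 pc
m = M + 5 log₁₀ d − 5 = 2.3 + 5·2.2287 − 5 = 8.444

m ≈ 8.44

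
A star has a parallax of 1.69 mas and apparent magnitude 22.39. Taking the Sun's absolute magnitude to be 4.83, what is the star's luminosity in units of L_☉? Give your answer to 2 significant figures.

d = 1/p = 1000/1.69 mas = 591.7 pc
M = m − 5 log₁₀ d + 5 = 22.39 − 5·2.7721 + 5 = 13.529
M − M_☉ = 13.529 − 4.83 = 8.699
L/L_☉ = 10^(−0.4 × 8.699) = 3.313×10^-4

L/L_☉ ≈ 3.3×10^-4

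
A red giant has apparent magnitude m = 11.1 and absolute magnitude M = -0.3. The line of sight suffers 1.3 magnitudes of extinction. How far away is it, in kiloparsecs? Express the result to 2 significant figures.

d ≈ 1.0 kpc

m − M = 5 log₁₀(d/10 pc) + A  ⇒  11.1 − (-0.3) − 1.3 = 5 log₁₀(d/10)
10.100 = 5 log₁₀(d/10)
log₁₀ d = (m − M − A)/5 + 1 = 3.0200
d = 10^3.0200 = 1047 pc
= 1.047 kpc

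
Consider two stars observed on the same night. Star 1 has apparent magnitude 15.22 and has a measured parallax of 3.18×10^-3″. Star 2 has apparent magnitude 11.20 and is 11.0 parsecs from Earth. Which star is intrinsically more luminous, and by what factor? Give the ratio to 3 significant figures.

Star 1 is more luminous, by a factor of 20.2.

Star 1: d = 1/p = 1/3.18×10^-3″ = 314.5 pc
Star 1: M = m − 5 log₁₀ d + 5 = 15.22 − 5·2.4976 + 5 = 7.732
Star 2: M = m − 5 log₁₀ d + 5 = 11.20 − 5·1.0414 + 5 = 10.993
ΔM = M_1 − M_2 = 7.732 − (10.993) = -3.261; smaller M is more luminous → Star 1.
L ratio = 10^(0.4 |ΔM|) = 10^1.304 = 20.15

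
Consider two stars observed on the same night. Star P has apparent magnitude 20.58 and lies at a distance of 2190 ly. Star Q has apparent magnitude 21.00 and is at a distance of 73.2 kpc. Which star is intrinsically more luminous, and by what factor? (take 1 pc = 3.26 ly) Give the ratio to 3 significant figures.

Star P: d = 2190 ly / 3.26 = 671.8 pc
Star P: M = m − 5 log₁₀ d + 5 = 20.58 − 5·2.8272 + 5 = 11.444
Star Q: d = 73.2 kpc = 73200 pc
Star Q: M = m − 5 log₁₀ d + 5 = 21.00 − 5·4.8645 + 5 = 1.677
ΔM = M_P − M_Q = 11.444 − (1.677) = 9.766; smaller M is more luminous → Star Q.
L ratio = 10^(0.4 |ΔM|) = 10^3.907 = 8064

Star Q is more luminous, by a factor of 8060.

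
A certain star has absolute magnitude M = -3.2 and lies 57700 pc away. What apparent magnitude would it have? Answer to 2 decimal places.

m ≈ 15.61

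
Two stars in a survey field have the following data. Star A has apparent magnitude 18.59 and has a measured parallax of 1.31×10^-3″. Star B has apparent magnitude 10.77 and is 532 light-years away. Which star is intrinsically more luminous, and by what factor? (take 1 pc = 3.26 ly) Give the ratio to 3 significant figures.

Star B is more luminous, by a factor of 61.4.

Star A: d = 1/p = 1/1.31×10^-3″ = 763.4 pc
Star A: M = m − 5 log₁₀ d + 5 = 18.59 − 5·2.8827 + 5 = 9.176
Star B: d = 532 ly / 3.26 = 163.2 pc
Star B: M = m − 5 log₁₀ d + 5 = 10.77 − 5·2.2127 + 5 = 4.707
ΔM = M_A − M_B = 9.176 − (4.707) = 4.470; smaller M is more luminous → Star B.
L ratio = 10^(0.4 |ΔM|) = 10^1.788 = 61.37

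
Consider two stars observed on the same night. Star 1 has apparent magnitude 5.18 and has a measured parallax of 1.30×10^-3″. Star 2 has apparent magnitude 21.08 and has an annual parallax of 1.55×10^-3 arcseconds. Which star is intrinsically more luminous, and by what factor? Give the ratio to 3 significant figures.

Star 1 is more luminous, by a factor of 3.26×10^6.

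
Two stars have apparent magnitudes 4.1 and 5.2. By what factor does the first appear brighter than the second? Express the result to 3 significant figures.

2.75

Δm = 4.1 − (5.2) = -1.1
Flux ratio = 10^(−0.4 Δm) = 10^(−0.4 × -1.1) = 10^0.440 = 2.754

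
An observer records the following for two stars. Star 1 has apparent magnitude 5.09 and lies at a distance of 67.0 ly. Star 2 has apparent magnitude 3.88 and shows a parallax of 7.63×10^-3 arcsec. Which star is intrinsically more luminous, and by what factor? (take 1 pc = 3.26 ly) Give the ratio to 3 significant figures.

Star 2 is more luminous, by a factor of 124.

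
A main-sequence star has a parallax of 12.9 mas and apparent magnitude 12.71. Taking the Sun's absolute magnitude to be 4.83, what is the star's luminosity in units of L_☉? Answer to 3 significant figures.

L/L_☉ ≈ 0.0423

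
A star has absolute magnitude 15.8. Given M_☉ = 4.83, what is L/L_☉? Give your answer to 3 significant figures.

L/L_☉ ≈ 4.09×10^-5

M − M_☉ = 15.8 − 4.83 = 10.970
L/L_☉ = 10^(−0.4 (M − M_☉)) = 10^-4.388 = 4.093×10^-5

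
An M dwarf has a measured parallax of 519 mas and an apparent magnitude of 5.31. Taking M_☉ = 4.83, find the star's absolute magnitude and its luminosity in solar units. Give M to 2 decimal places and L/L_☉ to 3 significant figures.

d = 1/p = 1000/519 mas = 1.927 pc
M = m − 5 log₁₀ d + 5 = 5.31 − 5·0.2848 + 5 = 8.886
M − M_☉ = 8.886 − 4.83 = 4.056
L/L_☉ = 10^(−0.4 × 4.056) = 0.02386

M ≈ 8.89; L/L_☉ ≈ 0.0239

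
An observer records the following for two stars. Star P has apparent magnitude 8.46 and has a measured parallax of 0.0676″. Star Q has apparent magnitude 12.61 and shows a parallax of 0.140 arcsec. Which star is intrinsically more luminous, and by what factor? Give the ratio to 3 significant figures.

Star P: d = 1/p = 1/0.0676″ = 14.79 pc
Star P: M = m − 5 log₁₀ d + 5 = 8.46 − 5·1.1701 + 5 = 7.610
Star Q: d = 1/p = 1/0.140″ = 7.143 pc
Star Q: M = m − 5 log₁₀ d + 5 = 12.61 − 5·0.8539 + 5 = 13.341
ΔM = M_P − M_Q = 7.610 − (13.341) = -5.731; smaller M is more luminous → Star P.
L ratio = 10^(0.4 |ΔM|) = 10^2.292 = 196.0

Star P is more luminous, by a factor of 196.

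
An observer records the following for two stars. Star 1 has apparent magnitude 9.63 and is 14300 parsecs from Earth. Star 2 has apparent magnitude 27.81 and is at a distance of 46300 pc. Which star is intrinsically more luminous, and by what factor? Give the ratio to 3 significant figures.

Star 1 is more luminous, by a factor of 1.78×10^6.

Star 1: M = m − 5 log₁₀ d + 5 = 9.63 − 5·4.1553 + 5 = -6.147
Star 2: M = m − 5 log₁₀ d + 5 = 27.81 − 5·4.6656 + 5 = 9.482
ΔM = M_1 − M_2 = -6.147 − (9.482) = -15.629; smaller M is more luminous → Star 1.
L ratio = 10^(0.4 |ΔM|) = 10^6.252 = 1.784×10^6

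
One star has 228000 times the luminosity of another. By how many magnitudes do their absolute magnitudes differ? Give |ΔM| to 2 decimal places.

Pogson: ΔM = −2.5 log₁₀(ratio) = −2.5 log₁₀(228000) = −2.5 × 5.3579 = -13.395

|ΔM| ≈ 13.39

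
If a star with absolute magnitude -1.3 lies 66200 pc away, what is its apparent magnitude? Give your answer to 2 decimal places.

m = M + 5 log₁₀ d − 5 = -1.3 + 5·4.8209 − 5 = 17.804

m ≈ 17.80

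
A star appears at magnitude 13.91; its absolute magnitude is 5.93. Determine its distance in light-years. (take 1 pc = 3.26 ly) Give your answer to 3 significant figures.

d ≈ 1290 ly

Distance modulus: m − M = 13.91 − (5.93) = 7.980
m − M = 5 log₁₀ d − 5
log₁₀ d = (m − M)/5 + 1 = 2.5960
d = 10^2.5960 = 394.5 pc
= 1286 ly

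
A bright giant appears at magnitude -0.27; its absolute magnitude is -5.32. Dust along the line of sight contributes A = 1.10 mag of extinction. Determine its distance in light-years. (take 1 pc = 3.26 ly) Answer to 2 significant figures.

m − M = 5 log₁₀(d/10 pc) + A  ⇒  -0.27 − (-5.32) − 1.10 = 5 log₁₀(d/10)
3.950 = 5 log₁₀(d/10)
log₁₀ d = (m − M − A)/5 + 1 = 1.7900
d = 10^1.7900 = 61.66 pc
= 201.0 ly

d ≈ 200 ly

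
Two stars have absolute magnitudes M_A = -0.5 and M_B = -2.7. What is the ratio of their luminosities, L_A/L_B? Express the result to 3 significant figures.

ΔM = M_A − M_B = 2.2
L_A/L_B = 10^(−0.4 ΔM) = 10^-0.880 = 0.1318

L_A/L_B ≈ 0.132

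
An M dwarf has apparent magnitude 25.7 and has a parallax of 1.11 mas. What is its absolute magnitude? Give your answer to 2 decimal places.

M ≈ 15.93

p = 1.11 mas = 1.11×10^-3″ → d = 1/p = 900.9 pc
5 log₁₀(d/10 pc) = 5 log₁₀(900.9) − 5 = 9.773
M = m − 5 log₁₀(d/10) = 25.7 − 9.773 = 15.927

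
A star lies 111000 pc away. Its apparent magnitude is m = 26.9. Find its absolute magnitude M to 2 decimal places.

M ≈ 6.67

5 log₁₀(d/10 pc) = 5 log₁₀(111000) − 5 = 20.227
M = m − 5 log₁₀(d/10) = 26.9 − 20.227 = 6.673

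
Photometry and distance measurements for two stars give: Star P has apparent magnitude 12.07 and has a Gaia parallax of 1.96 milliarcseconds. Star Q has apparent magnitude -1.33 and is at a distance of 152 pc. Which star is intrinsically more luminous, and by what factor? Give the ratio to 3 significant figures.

Star P: p = 1.96 mas = 1.96×10^-3″ → d = 1/p = 510.2 pc
Star P: M = m − 5 log₁₀ d + 5 = 12.07 − 5·2.7077 + 5 = 3.531
Star Q: M = m − 5 log₁₀ d + 5 = -1.33 − 5·2.1818 + 5 = -7.239
ΔM = M_P − M_Q = 3.531 − (-7.239) = 10.770; smaller M is more luminous → Star Q.
L ratio = 10^(0.4 |ΔM|) = 10^4.308 = 20330

Star Q is more luminous, by a factor of 20300.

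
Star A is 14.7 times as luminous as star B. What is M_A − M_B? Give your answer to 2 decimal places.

Pogson: ΔM = −2.5 log₁₀(ratio) = −2.5 log₁₀(14.7) = −2.5 × 1.1673 = -2.918
Star A is brighter, so it has the smaller magnitude: the difference is negative.

M_A − M_B ≈ -2.92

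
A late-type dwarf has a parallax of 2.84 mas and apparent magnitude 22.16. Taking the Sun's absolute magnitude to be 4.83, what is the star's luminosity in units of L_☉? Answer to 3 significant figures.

L/L_☉ ≈ 1.45×10^-4

d = 1/p = 1000/2.84 mas = 352.1 pc
M = m − 5 log₁₀ d + 5 = 22.16 − 5·2.5467 + 5 = 14.427
M − M_☉ = 14.427 − 4.83 = 9.597
L/L_☉ = 10^(−0.4 × 9.597) = 1.450×10^-4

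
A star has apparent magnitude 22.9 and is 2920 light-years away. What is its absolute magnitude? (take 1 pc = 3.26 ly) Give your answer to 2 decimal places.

M ≈ 13.14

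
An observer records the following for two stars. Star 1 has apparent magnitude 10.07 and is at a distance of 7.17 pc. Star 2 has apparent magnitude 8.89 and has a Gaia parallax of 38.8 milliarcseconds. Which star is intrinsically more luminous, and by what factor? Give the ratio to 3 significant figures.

Star 2 is more luminous, by a factor of 38.3.

Star 1: M = m − 5 log₁₀ d + 5 = 10.07 − 5·0.8555 + 5 = 10.792
Star 2: p = 38.8 mas = 0.0388″ → d = 1/p = 25.77 pc
Star 2: M = m − 5 log₁₀ d + 5 = 8.89 − 5·1.4112 + 5 = 6.834
ΔM = M_1 − M_2 = 10.792 − (6.834) = 3.958; smaller M is more luminous → Star 2.
L ratio = 10^(0.4 |ΔM|) = 10^1.583 = 38.31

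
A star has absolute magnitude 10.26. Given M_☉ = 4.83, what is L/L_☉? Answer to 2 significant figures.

L/L_☉ ≈ 6.7×10^-3

M − M_☉ = 10.26 − 4.83 = 5.430
L/L_☉ = 10^(−0.4 (M − M_☉)) = 10^-2.172 = 6.730×10^-3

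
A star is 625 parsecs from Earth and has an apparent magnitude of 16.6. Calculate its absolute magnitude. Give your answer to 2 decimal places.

5 log₁₀(d/10 pc) = 5 log₁₀(625.0) − 5 = 8.979
M = m − 5 log₁₀(d/10) = 16.6 − 8.979 = 7.621

M ≈ 7.62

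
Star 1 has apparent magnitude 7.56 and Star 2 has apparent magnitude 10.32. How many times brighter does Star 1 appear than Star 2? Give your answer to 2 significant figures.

Δm = 7.56 − (10.32) = -2.76
Flux ratio = 10^(−0.4 Δm) = 10^(−0.4 × -2.76) = 10^1.104 = 12.71

13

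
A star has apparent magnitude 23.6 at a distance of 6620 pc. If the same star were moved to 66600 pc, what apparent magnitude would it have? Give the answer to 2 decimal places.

m ≈ 28.61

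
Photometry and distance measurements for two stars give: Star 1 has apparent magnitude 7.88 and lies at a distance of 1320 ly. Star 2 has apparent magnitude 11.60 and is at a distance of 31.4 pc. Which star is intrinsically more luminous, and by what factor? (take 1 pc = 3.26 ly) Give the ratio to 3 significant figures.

Star 1: d = 1320 ly / 3.26 = 404.9 pc
Star 1: M = m − 5 log₁₀ d + 5 = 7.88 − 5·2.6074 + 5 = -0.157
Star 2: M = m − 5 log₁₀ d + 5 = 11.60 − 5·1.4969 + 5 = 9.115
ΔM = M_1 − M_2 = -0.157 − (9.115) = -9.272; smaller M is more luminous → Star 1.
L ratio = 10^(0.4 |ΔM|) = 10^3.709 = 5115

Star 1 is more luminous, by a factor of 5120.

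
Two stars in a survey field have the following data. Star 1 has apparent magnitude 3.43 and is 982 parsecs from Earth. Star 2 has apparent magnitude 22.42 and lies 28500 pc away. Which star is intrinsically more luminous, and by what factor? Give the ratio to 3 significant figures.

Star 1 is more luminous, by a factor of 46800.

Star 1: M = m − 5 log₁₀ d + 5 = 3.43 − 5·2.9921 + 5 = -6.531
Star 2: M = m − 5 log₁₀ d + 5 = 22.42 − 5·4.4548 + 5 = 5.146
ΔM = M_1 − M_2 = -6.531 − (5.146) = -11.676; smaller M is more luminous → Star 1.
L ratio = 10^(0.4 |ΔM|) = 10^4.671 = 46830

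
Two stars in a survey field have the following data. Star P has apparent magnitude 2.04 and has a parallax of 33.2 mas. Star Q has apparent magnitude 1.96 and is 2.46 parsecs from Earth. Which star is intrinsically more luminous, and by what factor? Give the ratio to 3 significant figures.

Star P: p = 33.2 mas = 0.0332″ → d = 1/p = 30.12 pc
Star P: M = m − 5 log₁₀ d + 5 = 2.04 − 5·1.4789 + 5 = -0.354
Star Q: M = m − 5 log₁₀ d + 5 = 1.96 − 5·0.3909 + 5 = 5.005
ΔM = M_P − M_Q = -0.354 − (5.005) = -5.360; smaller M is more luminous → Star P.
L ratio = 10^(0.4 |ΔM|) = 10^2.144 = 139.3

Star P is more luminous, by a factor of 139.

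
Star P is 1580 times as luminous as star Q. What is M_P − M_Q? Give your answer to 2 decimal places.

M_P − M_Q ≈ -8.00

Pogson: ΔM = −2.5 log₁₀(ratio) = −2.5 log₁₀(1580) = −2.5 × 3.1987 = -7.997
Star P is brighter, so it has the smaller magnitude: the difference is negative.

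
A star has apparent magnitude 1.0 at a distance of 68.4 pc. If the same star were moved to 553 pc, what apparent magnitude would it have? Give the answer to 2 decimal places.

Flux ∝ 1/d², so Δm = 5 log₁₀(d₂/d₁) = 5 log₁₀(553/68.4) = 4.538
m₂ = m₁ + Δm = 1.0 + (4.538) = 5.538

m ≈ 5.54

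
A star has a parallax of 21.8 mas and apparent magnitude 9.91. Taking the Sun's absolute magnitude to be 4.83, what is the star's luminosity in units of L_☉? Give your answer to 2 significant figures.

L/L_☉ ≈ 0.20

d = 1/p = 1000/21.8 mas = 45.87 pc
M = m − 5 log₁₀ d + 5 = 9.91 − 5·1.6615 + 5 = 6.602
M − M_☉ = 6.602 − 4.83 = 1.772
L/L_☉ = 10^(−0.4 × 1.772) = 0.1955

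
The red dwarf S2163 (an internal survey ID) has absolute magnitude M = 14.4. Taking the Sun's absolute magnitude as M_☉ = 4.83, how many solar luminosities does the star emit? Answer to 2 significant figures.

L/L_☉ ≈ 1.5×10^-4

M − M_☉ = 14.4 − 4.83 = 9.570
L/L_☉ = 10^(−0.4 (M − M_☉)) = 10^-3.828 = 1.486×10^-4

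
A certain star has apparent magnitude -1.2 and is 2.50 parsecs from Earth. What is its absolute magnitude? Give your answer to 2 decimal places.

M ≈ 1.81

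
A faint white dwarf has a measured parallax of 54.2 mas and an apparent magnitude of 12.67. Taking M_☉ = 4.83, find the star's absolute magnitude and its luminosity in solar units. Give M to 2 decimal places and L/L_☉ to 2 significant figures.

M ≈ 11.34; L/L_☉ ≈ 2.5×10^-3

d = 1/p = 1000/54.2 mas = 18.45 pc
M = m − 5 log₁₀ d + 5 = 12.67 − 5·1.2660 + 5 = 11.340
M − M_☉ = 11.340 − 4.83 = 6.510
L/L_☉ = 10^(−0.4 × 6.510) = 2.489×10^-3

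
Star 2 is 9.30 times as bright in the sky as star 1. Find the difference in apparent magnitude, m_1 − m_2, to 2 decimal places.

m_1 − m_2 ≈ 2.42

Pogson: Δm = −2.5 log₁₀(ratio) = −2.5 log₁₀(9.30) = −2.5 × 0.9685 = -2.421
Star 2 is brighter so has the smaller magnitude: m_1 − m_2 is positive.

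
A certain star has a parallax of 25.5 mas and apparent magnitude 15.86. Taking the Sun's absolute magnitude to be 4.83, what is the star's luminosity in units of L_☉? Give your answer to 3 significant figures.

d = 1/p = 1000/25.5 mas = 39.22 pc
M = m − 5 log₁₀ d + 5 = 15.86 − 5·1.5935 + 5 = 12.893
M − M_☉ = 12.893 − 4.83 = 8.063
L/L_☉ = 10^(−0.4 × 8.063) = 5.956×10^-4

L/L_☉ ≈ 5.96×10^-4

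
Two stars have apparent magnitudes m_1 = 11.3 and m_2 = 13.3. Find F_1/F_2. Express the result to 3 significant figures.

F_1/F_2 ≈ 6.31

Magnitude difference = -2.0
Flux ratio = 10^(−0.4 Δm) = 10^(−0.4 × -2.0) = 10^0.800 = 6.310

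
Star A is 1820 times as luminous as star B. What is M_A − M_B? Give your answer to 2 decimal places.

M_A − M_B ≈ -8.15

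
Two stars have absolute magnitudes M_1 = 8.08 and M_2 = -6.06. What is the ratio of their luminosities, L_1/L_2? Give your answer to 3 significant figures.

L_1/L_2 ≈ 2.21×10^-6

ΔM = M_1 − M_2 = 14.14
L_1/L_2 = 10^(−0.4 ΔM) = 10^-5.656 = 2.208×10^-6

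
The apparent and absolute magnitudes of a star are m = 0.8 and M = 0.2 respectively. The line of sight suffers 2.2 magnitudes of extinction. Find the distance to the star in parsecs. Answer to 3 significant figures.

m − M = 5 log₁₀(d/10 pc) + A  ⇒  0.8 − (0.2) − 2.2 = 5 log₁₀(d/10)
-1.600 = 5 log₁₀(d/10)
log₁₀ d = (m − M − A)/5 + 1 = 0.6800
d = 10^0.6800 = 4.786 pc

d ≈ 4.79 pc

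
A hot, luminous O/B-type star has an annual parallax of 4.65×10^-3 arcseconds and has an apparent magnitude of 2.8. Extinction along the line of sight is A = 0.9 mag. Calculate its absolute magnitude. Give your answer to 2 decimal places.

M ≈ -4.76

d = 1/p = 1/4.65×10^-3″ = 215.1 pc
5 log₁₀(d/10 pc) = 5 log₁₀(215.1) − 5 = 6.663
M = m − 5 log₁₀(d/10) − A = 2.8 − 6.663 − 0.9 = -4.763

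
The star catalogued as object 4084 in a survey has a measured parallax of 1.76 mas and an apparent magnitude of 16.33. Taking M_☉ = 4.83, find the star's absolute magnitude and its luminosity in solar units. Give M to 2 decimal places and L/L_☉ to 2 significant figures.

M ≈ 7.56; L/L_☉ ≈ 0.081

d = 1/p = 1000/1.76 mas = 568.2 pc
M = m − 5 log₁₀ d + 5 = 16.33 − 5·2.7545 + 5 = 7.558
M − M_☉ = 7.558 − 4.83 = 2.728
L/L_☉ = 10^(−0.4 × 2.728) = 0.08109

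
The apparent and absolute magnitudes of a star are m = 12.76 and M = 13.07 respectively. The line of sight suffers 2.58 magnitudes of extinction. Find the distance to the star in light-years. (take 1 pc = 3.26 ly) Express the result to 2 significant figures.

m − M = 5 log₁₀(d/10 pc) + A  ⇒  12.76 − (13.07) − 2.58 = 5 log₁₀(d/10)
-2.890 = 5 log₁₀(d/10)
log₁₀ d = (m − M − A)/5 + 1 = 0.4220
d = 10^0.4220 = 2.642 pc
= 8.614 ly

d ≈ 8.6 ly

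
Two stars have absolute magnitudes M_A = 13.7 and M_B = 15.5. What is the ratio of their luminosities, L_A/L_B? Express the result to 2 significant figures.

ΔM = M_A − M_B = -1.8
L_A/L_B = 10^(−0.4 ΔM) = 10^0.720 = 5.248

L_A/L_B ≈ 5.2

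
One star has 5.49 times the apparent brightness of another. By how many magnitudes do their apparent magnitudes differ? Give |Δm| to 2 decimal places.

|Δm| ≈ 1.85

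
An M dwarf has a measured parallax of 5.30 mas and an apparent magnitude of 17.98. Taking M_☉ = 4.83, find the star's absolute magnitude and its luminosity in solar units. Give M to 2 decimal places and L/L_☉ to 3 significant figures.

d = 1/p = 1000/5.30 mas = 188.7 pc
M = m − 5 log₁₀ d + 5 = 17.98 − 5·2.2757 + 5 = 11.601
M − M_☉ = 11.601 − 4.83 = 6.771
L/L_☉ = 10^(−0.4 × 6.771) = 1.956×10^-3

M ≈ 11.60; L/L_☉ ≈ 1.96×10^-3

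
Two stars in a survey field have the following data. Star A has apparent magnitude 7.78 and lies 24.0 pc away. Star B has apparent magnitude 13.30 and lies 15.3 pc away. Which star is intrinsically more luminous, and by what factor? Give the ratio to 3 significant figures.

Star A is more luminous, by a factor of 397.

Star A: M = m − 5 log₁₀ d + 5 = 7.78 − 5·1.3802 + 5 = 5.879
Star B: M = m − 5 log₁₀ d + 5 = 13.30 − 5·1.1847 + 5 = 12.377
ΔM = M_A − M_B = 5.879 − (12.377) = -6.498; smaller M is more luminous → Star A.
L ratio = 10^(0.4 |ΔM|) = 10^2.599 = 397.2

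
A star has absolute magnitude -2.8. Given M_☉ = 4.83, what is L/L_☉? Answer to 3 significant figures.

M − M_☉ = -2.8 − 4.83 = -7.630
L/L_☉ = 10^(−0.4 (M − M_☉)) = 10^3.052 = 1127

L/L_☉ ≈ 1130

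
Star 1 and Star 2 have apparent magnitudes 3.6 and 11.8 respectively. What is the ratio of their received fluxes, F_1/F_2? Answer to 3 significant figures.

F_1/F_2 ≈ 1910

Magnitude difference = -8.2
Flux ratio = 10^(−0.4 Δm) = 10^(−0.4 × -8.2) = 10^3.280 = 1905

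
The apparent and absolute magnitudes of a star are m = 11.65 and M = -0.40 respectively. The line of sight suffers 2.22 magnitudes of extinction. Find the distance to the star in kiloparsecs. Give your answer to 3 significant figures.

m − M = 5 log₁₀(d/10 pc) + A  ⇒  11.65 − (-0.40) − 2.22 = 5 log₁₀(d/10)
9.830 = 5 log₁₀(d/10)
log₁₀ d = (m − M − A)/5 + 1 = 2.9660
d = 10^2.9660 = 924.7 pc
= 0.9247 kpc

d ≈ 0.925 kpc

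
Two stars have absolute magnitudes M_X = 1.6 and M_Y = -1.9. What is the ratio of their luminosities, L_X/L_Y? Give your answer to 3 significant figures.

L_X/L_Y ≈ 0.0398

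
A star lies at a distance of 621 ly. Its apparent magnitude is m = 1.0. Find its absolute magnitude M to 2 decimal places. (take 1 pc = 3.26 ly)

M ≈ -5.40

d = 621 ly / 3.26 = 190.5 pc
5 log₁₀(d/10 pc) = 5 log₁₀(190.5) − 5 = 6.399
M = m − 5 log₁₀(d/10) = 1.0 − 6.399 = -5.399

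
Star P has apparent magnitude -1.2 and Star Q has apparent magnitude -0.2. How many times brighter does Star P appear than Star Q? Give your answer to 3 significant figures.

Magnitude difference = -1.0
Flux ratio = 10^(−0.4 Δm) = 10^(−0.4 × -1.0) = 10^0.400 = 2.512

2.51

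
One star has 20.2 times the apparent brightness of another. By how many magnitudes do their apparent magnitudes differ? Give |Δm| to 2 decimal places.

Pogson: Δm = −2.5 log₁₀(ratio) = −2.5 log₁₀(20.2) = −2.5 × 1.3054 = -3.263

|Δm| ≈ 3.26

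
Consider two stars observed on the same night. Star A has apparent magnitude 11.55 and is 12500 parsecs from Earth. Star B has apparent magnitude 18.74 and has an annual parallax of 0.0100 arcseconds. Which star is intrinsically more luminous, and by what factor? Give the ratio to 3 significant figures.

Star A: M = m − 5 log₁₀ d + 5 = 11.55 − 5·4.0969 + 5 = -3.935
Star B: d = 1/p = 1/0.0100″ = 100.0 pc
Star B: M = m − 5 log₁₀ d + 5 = 18.74 − 5·2.0000 + 5 = 13.740
ΔM = M_A − M_B = -3.935 − (13.740) = -17.675; smaller M is more luminous → Star A.
L ratio = 10^(0.4 |ΔM|) = 10^7.070 = 1.174×10^7

Star A is more luminous, by a factor of 1.17×10^7.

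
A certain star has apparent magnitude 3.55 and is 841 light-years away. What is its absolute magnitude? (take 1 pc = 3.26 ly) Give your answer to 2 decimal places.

M ≈ -3.51

d = 841 ly / 3.26 = 258.0 pc
5 log₁₀(d/10 pc) = 5 log₁₀(258.0) − 5 = 7.058
M = m − 5 log₁₀(d/10) = 3.55 − 7.058 = -3.508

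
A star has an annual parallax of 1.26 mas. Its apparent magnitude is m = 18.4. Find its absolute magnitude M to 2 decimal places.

M ≈ 8.90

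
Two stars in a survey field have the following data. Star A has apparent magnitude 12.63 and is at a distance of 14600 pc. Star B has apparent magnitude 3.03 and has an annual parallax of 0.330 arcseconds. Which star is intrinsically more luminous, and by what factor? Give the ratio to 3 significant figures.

Star A is more luminous, by a factor of 3360.

Star A: M = m − 5 log₁₀ d + 5 = 12.63 − 5·4.1644 + 5 = -3.192
Star B: d = 1/p = 1/0.330″ = 3.030 pc
Star B: M = m − 5 log₁₀ d + 5 = 3.03 − 5·0.4815 + 5 = 5.623
ΔM = M_A − M_B = -3.192 − (5.623) = -8.814; smaller M is more luminous → Star A.
L ratio = 10^(0.4 |ΔM|) = 10^3.526 = 3355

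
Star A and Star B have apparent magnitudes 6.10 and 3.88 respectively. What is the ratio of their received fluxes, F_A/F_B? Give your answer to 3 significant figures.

F_A/F_B ≈ 0.129

Δm = 6.10 − (3.88) = 2.22
Flux ratio = 10^(−0.4 Δm) = 10^(−0.4 × 2.22) = 10^-0.888 = 0.1294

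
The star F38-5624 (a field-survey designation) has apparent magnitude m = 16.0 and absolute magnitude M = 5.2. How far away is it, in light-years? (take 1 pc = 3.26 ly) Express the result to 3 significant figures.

d ≈ 4710 ly

Distance modulus: m − M = 16.0 − (5.2) = 10.800
m − M = 5 log₁₀ d − 5
log₁₀ d = (m − M)/5 + 1 = 3.1600
d = 10^3.1600 = 1445 pc
= 4712 ly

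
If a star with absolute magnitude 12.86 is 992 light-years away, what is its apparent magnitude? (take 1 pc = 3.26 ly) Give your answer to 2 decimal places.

m ≈ 20.28

d = 992 ly / 3.26 = 304.3 pc
m = M + 5 log₁₀ d − 5 = 12.86 + 5·2.4833 − 5 = 20.276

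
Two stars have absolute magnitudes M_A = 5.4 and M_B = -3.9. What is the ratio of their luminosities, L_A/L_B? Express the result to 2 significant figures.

ΔM = M_A − M_B = 9.3
L_A/L_B = 10^(−0.4 ΔM) = 10^-3.720 = 1.905×10^-4

L_A/L_B ≈ 1.9×10^-4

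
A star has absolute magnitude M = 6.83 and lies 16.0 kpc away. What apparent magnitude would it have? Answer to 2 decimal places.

d = 16.0 kpc = 16000 pc
m = M + 5 log₁₀ d − 5 = 6.83 + 5·4.2041 − 5 = 22.851

m ≈ 22.85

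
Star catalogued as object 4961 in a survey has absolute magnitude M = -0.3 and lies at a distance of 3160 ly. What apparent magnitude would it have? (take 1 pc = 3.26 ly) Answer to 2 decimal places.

m ≈ 9.63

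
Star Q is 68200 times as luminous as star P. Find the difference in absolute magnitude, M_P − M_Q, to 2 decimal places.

M_P − M_Q ≈ 12.08

Pogson: ΔM = −2.5 log₁₀(ratio) = −2.5 log₁₀(68200) = −2.5 × 4.8338 = -12.084
Star Q is brighter so has the smaller magnitude: M_P − M_Q is positive.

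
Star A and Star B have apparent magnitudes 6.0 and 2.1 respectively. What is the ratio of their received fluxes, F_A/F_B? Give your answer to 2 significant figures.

F_A/F_B ≈ 0.028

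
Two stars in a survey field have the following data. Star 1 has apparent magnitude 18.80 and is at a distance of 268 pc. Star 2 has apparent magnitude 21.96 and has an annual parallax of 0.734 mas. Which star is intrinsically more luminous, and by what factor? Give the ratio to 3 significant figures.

Star 2 is more luminous, by a factor of 1.41.

Star 1: M = m − 5 log₁₀ d + 5 = 18.80 − 5·2.4281 + 5 = 11.659
Star 2: p = 0.734 mas = 7.34×10^-4″ → d = 1/p = 1362 pc
Star 2: M = m − 5 log₁₀ d + 5 = 21.96 − 5·3.1343 + 5 = 11.288
ΔM = M_1 − M_2 = 11.659 − (11.288) = 0.371; smaller M is more luminous → Star 2.
L ratio = 10^(0.4 |ΔM|) = 10^0.148 = 1.407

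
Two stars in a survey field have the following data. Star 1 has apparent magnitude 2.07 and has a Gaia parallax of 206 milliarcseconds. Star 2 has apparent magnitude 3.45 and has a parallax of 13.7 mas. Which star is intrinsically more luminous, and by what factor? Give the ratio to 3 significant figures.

Star 2 is more luminous, by a factor of 63.4.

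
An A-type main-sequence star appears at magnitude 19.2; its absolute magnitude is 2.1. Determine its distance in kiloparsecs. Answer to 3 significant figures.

d ≈ 26.3 kpc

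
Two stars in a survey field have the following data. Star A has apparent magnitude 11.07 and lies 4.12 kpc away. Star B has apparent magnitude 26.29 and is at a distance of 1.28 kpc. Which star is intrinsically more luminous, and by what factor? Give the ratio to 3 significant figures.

Star A is more luminous, by a factor of 1.27×10^7.

Star A: d = 4.12 kpc = 4120 pc
Star A: M = m − 5 log₁₀ d + 5 = 11.07 − 5·3.6149 + 5 = -2.004
Star B: d = 1.28 kpc = 1280 pc
Star B: M = m − 5 log₁₀ d + 5 = 26.29 − 5·3.1072 + 5 = 15.754
ΔM = M_A − M_B = -2.004 − (15.754) = -17.758; smaller M is more luminous → Star A.
L ratio = 10^(0.4 |ΔM|) = 10^7.103 = 1.269×10^7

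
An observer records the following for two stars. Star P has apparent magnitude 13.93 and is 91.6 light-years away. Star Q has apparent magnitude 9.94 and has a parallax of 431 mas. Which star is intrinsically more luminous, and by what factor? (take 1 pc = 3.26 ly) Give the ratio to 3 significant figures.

Star P is more luminous, by a factor of 3.72.

Star P: d = 91.6 ly / 3.26 = 28.10 pc
Star P: M = m − 5 log₁₀ d + 5 = 13.93 − 5·1.4487 + 5 = 11.687
Star Q: p = 431 mas = 0.431″ → d = 1/p = 2.320 pc
Star Q: M = m − 5 log₁₀ d + 5 = 9.94 − 5·0.3655 + 5 = 13.112
ΔM = M_P − M_Q = 11.687 − (13.112) = -1.426; smaller M is more luminous → Star P.
L ratio = 10^(0.4 |ΔM|) = 10^0.570 = 3.718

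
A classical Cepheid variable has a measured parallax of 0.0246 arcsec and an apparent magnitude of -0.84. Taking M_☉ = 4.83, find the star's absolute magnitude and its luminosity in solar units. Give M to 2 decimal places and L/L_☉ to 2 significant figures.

d = 1/p = 1/0.0246″ = 40.65 pc
M = m − 5 log₁₀ d + 5 = -0.84 − 5·1.6091 + 5 = -3.885
M − M_☉ = -3.885 − 4.83 = -8.715
L/L_☉ = 10^(−0.4 × -8.715) = 3063

M ≈ -3.89; L/L_☉ ≈ 3100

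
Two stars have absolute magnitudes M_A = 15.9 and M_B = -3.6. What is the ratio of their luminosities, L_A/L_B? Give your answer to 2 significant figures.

ΔM = M_A − M_B = 19.5
L_A/L_B = 10^(−0.4 ΔM) = 10^-7.800 = 1.585×10^-8

L_A/L_B ≈ 1.6×10^-8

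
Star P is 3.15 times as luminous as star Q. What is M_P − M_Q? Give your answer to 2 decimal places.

M_P − M_Q ≈ -1.25

Pogson: ΔM = −2.5 log₁₀(ratio) = −2.5 log₁₀(3.15) = −2.5 × 0.4983 = -1.246
Star P is brighter, so it has the smaller magnitude: the difference is negative.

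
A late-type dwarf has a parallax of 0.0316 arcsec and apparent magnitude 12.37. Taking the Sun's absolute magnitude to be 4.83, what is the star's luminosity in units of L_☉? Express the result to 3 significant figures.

L/L_☉ ≈ 9.65×10^-3

d = 1/p = 1/0.0316″ = 31.65 pc
M = m − 5 log₁₀ d + 5 = 12.37 − 5·1.5003 + 5 = 9.868
M − M_☉ = 9.868 − 4.83 = 5.038
L/L_☉ = 10^(−0.4 × 5.038) = 9.652×10^-3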